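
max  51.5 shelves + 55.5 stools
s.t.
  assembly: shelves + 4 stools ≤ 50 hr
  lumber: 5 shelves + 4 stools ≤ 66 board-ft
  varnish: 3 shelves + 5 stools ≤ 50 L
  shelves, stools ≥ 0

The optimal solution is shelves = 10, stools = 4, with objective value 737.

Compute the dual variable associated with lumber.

7

At the optimum: assembly uses 26 of 50 (slack = 24); lumber uses 66 of 66 (binding); varnish uses 50 of 50 (binding).
By complementary slackness, y = 0 for the non-binding constraint.
Dual feasibility on the basic columns requires 5·y_lumber + 3·y_varnish = 51.5, 4·y_lumber + 5·y_varnish = 55.5.
Solving: y_lumber = 7, y_varnish = 5.5.
Shadow price of lumber = 7.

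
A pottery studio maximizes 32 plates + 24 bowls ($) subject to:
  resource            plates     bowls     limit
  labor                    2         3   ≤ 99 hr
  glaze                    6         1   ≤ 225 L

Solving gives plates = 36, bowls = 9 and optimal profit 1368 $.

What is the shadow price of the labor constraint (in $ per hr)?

Check each constraint at x*: labor 99/99 (tight); glaze 225/225 (tight).
From A_Bᵀ y = c: 2·y_labor + 6·y_glaze = 32; 3·y_labor + 1·y_glaze = 24.
Solving: y_labor = 7, y_glaze = 3.
Shadow price of labor = 7.

7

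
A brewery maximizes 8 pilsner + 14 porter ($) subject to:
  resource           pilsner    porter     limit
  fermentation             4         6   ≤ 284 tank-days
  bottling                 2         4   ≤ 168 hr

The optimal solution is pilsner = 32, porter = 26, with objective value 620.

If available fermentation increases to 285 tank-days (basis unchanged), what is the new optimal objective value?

621

Check each constraint at x*: fermentation 284/284 (tight); bottling 168/168 (tight).
From A_Bᵀ y = c: 4·y_fermentation + 2·y_bottling = 8; 6·y_fermentation + 4·y_bottling = 14.
This yields shadow prices y_fermentation = 1, y_bottling = 2.
Δz = y_fermentation·Δb = 1 × (1) = 1, so new z* = 620 + 1 = 621.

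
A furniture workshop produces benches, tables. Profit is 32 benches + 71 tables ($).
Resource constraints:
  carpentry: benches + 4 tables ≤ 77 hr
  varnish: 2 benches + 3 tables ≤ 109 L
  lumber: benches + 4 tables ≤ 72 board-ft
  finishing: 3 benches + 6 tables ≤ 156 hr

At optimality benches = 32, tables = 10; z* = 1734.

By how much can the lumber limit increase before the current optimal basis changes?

5

Binding constraints: lumber, finishing. The basis is B = [[1,4],[3,6]] with det -6.
Per unit increase in lumber, x* moves by d = (-1, 0.5).
The basis stays optimal until carpentry becomes binding; allowable increase = 5 board-ft.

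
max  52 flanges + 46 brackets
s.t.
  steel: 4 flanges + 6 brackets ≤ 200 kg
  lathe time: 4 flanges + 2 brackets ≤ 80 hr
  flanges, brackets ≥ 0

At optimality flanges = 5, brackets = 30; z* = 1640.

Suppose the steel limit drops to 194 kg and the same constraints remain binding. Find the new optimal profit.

At the optimum: steel uses 200 of 200 (binding); lathe time uses 80 of 80 (binding).
From A_Bᵀ y = c: 4·y_steel + 4·y_lathe time = 52; 6·y_steel + 2·y_lathe time = 46.
Solving: y_steel = 5, y_lathe time = 8.
Δz = y_steel·Δb = 5 × (-6) = -30, so new z* = 1640 − 30 = 1610.

1610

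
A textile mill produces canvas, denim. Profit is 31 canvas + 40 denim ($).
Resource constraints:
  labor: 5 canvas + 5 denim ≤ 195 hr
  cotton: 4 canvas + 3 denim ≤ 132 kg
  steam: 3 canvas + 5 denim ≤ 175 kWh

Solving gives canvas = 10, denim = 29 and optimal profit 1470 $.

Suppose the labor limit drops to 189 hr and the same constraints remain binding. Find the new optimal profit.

1449

Binding: labor and steam. Non-binding: cotton (5 unused).
By complementary slackness, y = 0 for the non-binding constraint.
Dual feasibility on the basic columns requires 5·y_labor + 3·y_steam = 31, 5·y_labor + 5·y_steam = 40.
→ y_labor = 3.5 and y_steam = 4.5.
Δz = y_labor·Δb = 3.5 × (-6) = -21, so new z* = 1470 − 21 = 1449.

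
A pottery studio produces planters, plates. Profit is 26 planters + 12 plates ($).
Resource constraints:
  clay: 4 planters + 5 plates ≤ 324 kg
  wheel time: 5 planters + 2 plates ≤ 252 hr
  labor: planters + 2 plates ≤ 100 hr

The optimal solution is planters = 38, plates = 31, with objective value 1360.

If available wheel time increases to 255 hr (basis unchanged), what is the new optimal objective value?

At the optimum: clay uses 307 of 324 (slack = 17); wheel time uses 252 of 252 (binding); labor uses 100 of 100 (binding).
Since clay is not tight, its dual is 0.
The binding rows give the dual system: 5·y_wheel time + 1·y_labor = 26 and 2·y_wheel time + 2·y_labor = 12.
→ y_wheel time = 5 and y_labor = 1.
Δz = y_wheel time·Δb = 5 × (3) = 15, so new z* = 1360 + 15 = 1375.

1375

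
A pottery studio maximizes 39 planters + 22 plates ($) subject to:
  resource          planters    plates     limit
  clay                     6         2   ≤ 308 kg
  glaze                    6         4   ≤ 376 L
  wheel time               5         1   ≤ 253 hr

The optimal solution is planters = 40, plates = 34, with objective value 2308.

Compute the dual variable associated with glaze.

4.5

Binding: clay and glaze. Non-binding: wheel time (19 unused).
Since wheel time is not tight, its dual is 0.
The binding rows give the dual system: 6·y_clay + 6·y_glaze = 39 and 2·y_clay + 4·y_glaze = 22.
Solving: y_clay = 2, y_glaze = 4.5.
Shadow price of glaze = 4.5.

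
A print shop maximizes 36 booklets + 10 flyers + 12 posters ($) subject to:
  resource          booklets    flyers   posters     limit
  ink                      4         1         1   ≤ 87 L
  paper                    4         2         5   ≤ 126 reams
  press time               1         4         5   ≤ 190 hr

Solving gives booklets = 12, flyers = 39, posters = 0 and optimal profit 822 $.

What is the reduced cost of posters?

At the optimum: ink uses 87 of 87 (binding); paper uses 126 of 126 (binding); press time uses 168 of 190 (slack = 22).
By complementary slackness, y = 0 for the non-binding constraint.
From A_Bᵀ y = c: 4·y_ink + 4·y_paper = 36; 1·y_ink + 2·y_paper = 10.
Solving: y_ink = 8, y_paper = 1.
Reduced cost of posters: c₃ − yᵀa₃ = 12 − (8·1 + 1·5) = 12 − 13 = -1.

-1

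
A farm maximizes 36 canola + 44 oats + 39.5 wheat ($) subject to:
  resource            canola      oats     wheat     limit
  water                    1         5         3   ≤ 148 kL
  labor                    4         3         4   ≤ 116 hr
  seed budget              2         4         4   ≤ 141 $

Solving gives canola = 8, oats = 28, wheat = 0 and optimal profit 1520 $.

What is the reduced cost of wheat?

-4.5

Binding: water and labor. Non-binding: seed budget (13 unused).
Slack constraints have shadow price 0 (complementary slackness).
The binding rows give the dual system: 1·y_water + 4·y_labor = 36 and 5·y_water + 3·y_labor = 44.
→ y_water = 4 and y_labor = 8.
Reduced cost of wheat: c₃ − yᵀa₃ = 39.5 − (4·3 + 8·4) = 39.5 − 44 = -4.5.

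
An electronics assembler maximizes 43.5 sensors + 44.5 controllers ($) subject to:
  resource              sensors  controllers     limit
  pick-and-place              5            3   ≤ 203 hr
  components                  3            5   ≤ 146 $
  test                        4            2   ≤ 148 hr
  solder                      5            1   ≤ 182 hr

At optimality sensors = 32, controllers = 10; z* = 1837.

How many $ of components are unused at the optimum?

components used = 3·32 + 5·10 = 146; slack = 146 − 146 = 0.

0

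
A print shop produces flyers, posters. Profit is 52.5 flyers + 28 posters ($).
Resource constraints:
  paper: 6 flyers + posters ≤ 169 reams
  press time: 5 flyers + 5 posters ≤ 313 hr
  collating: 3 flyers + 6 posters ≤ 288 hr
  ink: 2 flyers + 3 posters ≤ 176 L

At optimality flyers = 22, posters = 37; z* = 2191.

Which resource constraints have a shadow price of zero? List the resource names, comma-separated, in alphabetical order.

paper: 169/169 (binding)
press time: 295/313 (slack 18)
collating: 288/288 (binding)
ink: 155/176 (slack 21)
By complementary slackness, a constraint with positive slack has shadow price 0 → ink, press time.

ink, press time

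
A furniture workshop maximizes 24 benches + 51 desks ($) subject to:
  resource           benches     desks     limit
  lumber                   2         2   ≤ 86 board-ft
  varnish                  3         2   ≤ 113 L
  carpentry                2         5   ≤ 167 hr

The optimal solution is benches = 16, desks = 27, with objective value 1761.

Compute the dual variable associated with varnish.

At the optimum: lumber uses 86 of 86 (binding); varnish uses 102 of 113 (slack = 11); carpentry uses 167 of 167 (binding).
Slack constraints have shadow price 0 (complementary slackness).
The binding rows give the dual system: 2·y_lumber + 2·y_carpentry = 24 and 2·y_lumber + 5·y_carpentry = 51.
→ y_lumber = 3 and y_carpentry = 9.
Shadow price of varnish = 0.

0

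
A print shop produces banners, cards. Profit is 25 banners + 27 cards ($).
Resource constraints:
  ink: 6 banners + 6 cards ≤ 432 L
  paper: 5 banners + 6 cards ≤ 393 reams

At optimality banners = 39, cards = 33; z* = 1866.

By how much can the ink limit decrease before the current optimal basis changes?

Binding constraints: ink, paper. The basis is B = [[6,6],[5,6]] with det 6.
Per unit decrease in ink, x* moves by d = (-1, 0.8333).
The basis stays optimal until banners reaches 0; allowable decrease = 39 L.

39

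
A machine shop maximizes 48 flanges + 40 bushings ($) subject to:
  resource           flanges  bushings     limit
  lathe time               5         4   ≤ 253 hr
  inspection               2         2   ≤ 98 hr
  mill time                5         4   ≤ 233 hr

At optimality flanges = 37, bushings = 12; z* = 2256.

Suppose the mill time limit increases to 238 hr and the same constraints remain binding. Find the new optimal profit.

2296

Check each constraint at x*: lathe time 233/253 (slack 20); inspection 98/98 (tight); mill time 233/233 (tight).
Slack constraints have shadow price 0 (complementary slackness).
The binding rows give the dual system: 2·y_inspection + 5·y_mill time = 48 and 2·y_inspection + 4·y_mill time = 40.
Solving: y_inspection = 4, y_mill time = 8.
Δz = y_mill time·Δb = 8 × (5) = 40, so new z* = 2256 + 40 = 2296.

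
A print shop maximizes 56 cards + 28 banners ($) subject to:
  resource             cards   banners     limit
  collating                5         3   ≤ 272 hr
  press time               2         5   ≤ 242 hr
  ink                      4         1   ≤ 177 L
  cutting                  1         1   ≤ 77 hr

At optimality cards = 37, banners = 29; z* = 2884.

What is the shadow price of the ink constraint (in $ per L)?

Binding: collating and ink. Non-binding: press time (23 unused), cutting (11 unused).
Since press time, cutting are not tight, their duals are 0.
From A_Bᵀ y = c: 5·y_collating + 4·y_ink = 56; 3·y_collating + 1·y_ink = 28.
Solving: y_collating = 8, y_ink = 4.
Shadow price of ink = 4.

4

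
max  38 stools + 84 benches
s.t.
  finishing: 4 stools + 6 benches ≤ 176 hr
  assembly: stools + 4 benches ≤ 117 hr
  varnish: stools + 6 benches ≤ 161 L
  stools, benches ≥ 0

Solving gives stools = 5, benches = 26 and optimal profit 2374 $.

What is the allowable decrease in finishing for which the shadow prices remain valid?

15

Binding constraints: finishing, varnish. The basis is B = [[4,6],[1,6]] with det 18.
Per unit decrease in finishing, x* moves by d = (-0.3333, 0.0556).
The basis stays optimal until stools reaches 0; allowable decrease = 15 hr.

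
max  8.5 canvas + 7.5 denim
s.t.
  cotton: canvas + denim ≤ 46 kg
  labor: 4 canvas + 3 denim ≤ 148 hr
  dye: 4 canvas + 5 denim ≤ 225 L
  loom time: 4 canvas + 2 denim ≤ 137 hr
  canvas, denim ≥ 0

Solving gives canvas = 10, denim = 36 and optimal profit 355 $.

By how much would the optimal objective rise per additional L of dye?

Check each constraint at x*: cotton 46/46 (tight); labor 148/148 (tight); dye 220/225 (slack 5); loom time 112/137 (slack 25).
By complementary slackness, y = 0 for the non-binding constraints.
From A_Bᵀ y = c: 1·y_cotton + 4·y_labor = 8.5; 1·y_cotton + 3·y_labor = 7.5.
This yields shadow prices y_cotton = 4.5, y_labor = 1.
Shadow price of dye = 0.

0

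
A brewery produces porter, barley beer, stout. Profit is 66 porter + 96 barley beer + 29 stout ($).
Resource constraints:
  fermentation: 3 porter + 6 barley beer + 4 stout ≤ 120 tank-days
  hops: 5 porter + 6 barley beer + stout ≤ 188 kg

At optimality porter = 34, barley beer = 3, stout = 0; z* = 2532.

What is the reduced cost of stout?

At the optimum: fermentation uses 120 of 120 (binding); hops uses 188 of 188 (binding).
Dual feasibility on the basic columns requires 3·y_fermentation + 5·y_hops = 66, 6·y_fermentation + 6·y_hops = 96.
Solving: y_fermentation = 7, y_hops = 9.
Reduced cost of stout: c₃ − yᵀa₃ = 29 − (7·4 + 9·1) = 29 − 37 = -8.

-8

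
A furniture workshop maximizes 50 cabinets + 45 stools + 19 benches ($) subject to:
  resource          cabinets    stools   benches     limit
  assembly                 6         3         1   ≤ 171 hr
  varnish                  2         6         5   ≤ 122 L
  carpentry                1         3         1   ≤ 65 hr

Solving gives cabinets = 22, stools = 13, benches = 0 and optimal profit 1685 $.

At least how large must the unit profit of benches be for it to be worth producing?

Binding: assembly and varnish. Non-binding: carpentry (4 unused).
Since carpentry is not tight, its dual is 0.
From A_Bᵀ y = c: 6·y_assembly + 2·y_varnish = 50; 3·y_assembly + 6·y_varnish = 45.
This yields shadow prices y_assembly = 7, y_varnish = 4.
benches enters the basis when its profit ≥ yᵀa₃ = 7·1 + 4·5 = 27.

27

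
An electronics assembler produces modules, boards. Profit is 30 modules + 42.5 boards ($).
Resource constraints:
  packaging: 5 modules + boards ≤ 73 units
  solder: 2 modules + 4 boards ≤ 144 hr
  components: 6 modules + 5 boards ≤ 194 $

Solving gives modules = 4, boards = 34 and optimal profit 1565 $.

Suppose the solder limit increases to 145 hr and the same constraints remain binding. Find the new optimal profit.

At the optimum: packaging uses 54 of 73 (slack = 19); solder uses 144 of 144 (binding); components uses 194 of 194 (binding).
By complementary slackness, y = 0 for the non-binding constraint.
From A_Bᵀ y = c: 2·y_solder + 6·y_components = 30; 4·y_solder + 5·y_components = 42.5.
This yields shadow prices y_solder = 7.5, y_components = 2.5.
Δz = y_solder·Δb = 7.5 × (1) = 7.5, so new z* = 1565 + 7.5 = 1572.5.

1572.5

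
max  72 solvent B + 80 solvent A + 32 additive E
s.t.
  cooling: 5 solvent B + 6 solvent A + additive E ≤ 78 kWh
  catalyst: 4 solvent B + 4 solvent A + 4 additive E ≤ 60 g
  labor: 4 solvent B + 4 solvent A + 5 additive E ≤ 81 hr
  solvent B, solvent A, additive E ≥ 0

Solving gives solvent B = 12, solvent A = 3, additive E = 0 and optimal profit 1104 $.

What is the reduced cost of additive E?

At the optimum: cooling uses 78 of 78 (binding); catalyst uses 60 of 60 (binding); labor uses 60 of 81 (slack = 21).
By complementary slackness, y = 0 for the non-binding constraint.
The binding rows give the dual system: 5·y_cooling + 4·y_catalyst = 72 and 6·y_cooling + 4·y_catalyst = 80.
→ y_cooling = 8 and y_catalyst = 8.
Reduced cost of additive E: c₃ − yᵀa₃ = 32 − (8·1 + 8·4) = 32 − 40 = -8.

-8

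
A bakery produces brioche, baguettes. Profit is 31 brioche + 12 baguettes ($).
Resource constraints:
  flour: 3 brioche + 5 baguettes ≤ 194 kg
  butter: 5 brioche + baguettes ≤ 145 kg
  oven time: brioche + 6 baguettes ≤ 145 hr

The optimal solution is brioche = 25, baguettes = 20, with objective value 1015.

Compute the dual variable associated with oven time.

1

Check each constraint at x*: flour 175/194 (slack 19); butter 145/145 (tight); oven time 145/145 (tight).
Slack constraints have shadow price 0 (complementary slackness).
Dual feasibility on the basic columns requires 5·y_butter + 1·y_oven time = 31, 1·y_butter + 6·y_oven time = 12.
This yields shadow prices y_butter = 6, y_oven time = 1.
Shadow price of oven time = 1.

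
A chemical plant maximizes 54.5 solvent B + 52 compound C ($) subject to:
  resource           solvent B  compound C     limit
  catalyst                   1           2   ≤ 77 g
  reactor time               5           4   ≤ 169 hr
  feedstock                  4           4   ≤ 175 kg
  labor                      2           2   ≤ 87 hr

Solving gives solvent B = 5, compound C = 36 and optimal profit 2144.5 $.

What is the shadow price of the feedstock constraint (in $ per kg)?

At the optimum: catalyst uses 77 of 77 (binding); reactor time uses 169 of 169 (binding); feedstock uses 164 of 175 (slack = 11); labor uses 82 of 87 (slack = 5).
Since feedstock, labor are not tight, their duals are 0.
From A_Bᵀ y = c: 1·y_catalyst + 5·y_reactor time = 54.5; 2·y_catalyst + 4·y_reactor time = 52.
Solving: y_catalyst = 7, y_reactor time = 9.5.
Shadow price of feedstock = 0.

0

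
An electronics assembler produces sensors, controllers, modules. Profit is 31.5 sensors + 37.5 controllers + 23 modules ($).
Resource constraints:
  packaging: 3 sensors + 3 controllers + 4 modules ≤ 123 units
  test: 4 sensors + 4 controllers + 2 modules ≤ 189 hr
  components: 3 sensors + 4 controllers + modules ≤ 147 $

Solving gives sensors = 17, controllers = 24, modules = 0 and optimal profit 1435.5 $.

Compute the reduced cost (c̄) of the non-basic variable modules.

-1

At the optimum: packaging uses 123 of 123 (binding); test uses 164 of 189 (slack = 25); components uses 147 of 147 (binding).
Since test is not tight, its dual is 0.
From A_Bᵀ y = c: 3·y_packaging + 3·y_components = 31.5; 3·y_packaging + 4·y_components = 37.5.
→ y_packaging = 4.5 and y_components = 6.
Reduced cost of modules: c₃ − yᵀa₃ = 23 − (4.5·4 + 6·1) = 23 − 24 = -1.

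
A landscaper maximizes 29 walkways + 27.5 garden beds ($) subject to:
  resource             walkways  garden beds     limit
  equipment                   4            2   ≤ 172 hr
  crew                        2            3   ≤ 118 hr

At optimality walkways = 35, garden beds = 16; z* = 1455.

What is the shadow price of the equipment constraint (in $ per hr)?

At the optimum: equipment uses 172 of 172 (binding); crew uses 118 of 118 (binding).
From A_Bᵀ y = c: 4·y_equipment + 2·y_crew = 29; 2·y_equipment + 3·y_crew = 27.5.
This yields shadow prices y_equipment = 4, y_crew = 6.5.
Shadow price of equipment = 4.

4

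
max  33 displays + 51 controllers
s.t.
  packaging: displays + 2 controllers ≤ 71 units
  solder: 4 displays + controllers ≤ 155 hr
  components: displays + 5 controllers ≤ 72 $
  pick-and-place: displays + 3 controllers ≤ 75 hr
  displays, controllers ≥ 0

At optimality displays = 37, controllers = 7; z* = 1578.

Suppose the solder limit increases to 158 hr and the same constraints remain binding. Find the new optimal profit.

1596

Check each constraint at x*: packaging 51/71 (slack 20); solder 155/155 (tight); components 72/72 (tight); pick-and-place 58/75 (slack 17).
Slack constraints have shadow price 0 (complementary slackness).
Dual feasibility on the basic columns requires 4·y_solder + 1·y_components = 33, 1·y_solder + 5·y_components = 51.
This yields shadow prices y_solder = 6, y_components = 9.
Δz = y_solder·Δb = 6 × (3) = 18, so new z* = 1578 + 18 = 1596.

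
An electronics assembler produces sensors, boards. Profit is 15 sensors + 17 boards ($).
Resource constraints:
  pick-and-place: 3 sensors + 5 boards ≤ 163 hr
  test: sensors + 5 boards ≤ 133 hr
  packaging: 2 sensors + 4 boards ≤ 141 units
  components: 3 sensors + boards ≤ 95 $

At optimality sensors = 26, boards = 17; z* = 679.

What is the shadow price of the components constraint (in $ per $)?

2

Check each constraint at x*: pick-and-place 163/163 (tight); test 111/133 (slack 22); packaging 120/141 (slack 21); components 95/95 (tight).
By complementary slackness, y = 0 for the non-binding constraints.
Dual feasibility on the basic columns requires 3·y_pick-and-place + 3·y_components = 15, 5·y_pick-and-place + 1·y_components = 17.
This yields shadow prices y_pick-and-place = 3, y_components = 2.
Shadow price of components = 2.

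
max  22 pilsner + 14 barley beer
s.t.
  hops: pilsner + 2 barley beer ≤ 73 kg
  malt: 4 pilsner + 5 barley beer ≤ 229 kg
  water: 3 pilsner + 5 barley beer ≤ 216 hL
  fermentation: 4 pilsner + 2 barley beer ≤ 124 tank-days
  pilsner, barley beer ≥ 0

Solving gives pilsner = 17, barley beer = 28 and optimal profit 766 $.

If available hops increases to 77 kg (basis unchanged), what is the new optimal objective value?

At the optimum: hops uses 73 of 73 (binding); malt uses 208 of 229 (slack = 21); water uses 191 of 216 (slack = 25); fermentation uses 124 of 124 (binding).
By complementary slackness, y = 0 for the non-binding constraints.
From A_Bᵀ y = c: 1·y_hops + 4·y_fermentation = 22; 2·y_hops + 2·y_fermentation = 14.
→ y_hops = 2 and y_fermentation = 5.
Δz = y_hops·Δb = 2 × (4) = 8, so new z* = 766 + 8 = 774.

774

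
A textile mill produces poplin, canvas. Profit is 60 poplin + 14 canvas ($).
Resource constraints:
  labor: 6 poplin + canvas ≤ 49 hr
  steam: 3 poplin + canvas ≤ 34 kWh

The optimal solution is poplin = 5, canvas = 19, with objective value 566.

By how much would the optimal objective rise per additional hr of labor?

At the optimum: labor uses 49 of 49 (binding); steam uses 34 of 34 (binding).
Dual feasibility on the basic columns requires 6·y_labor + 3·y_steam = 60, 1·y_labor + 1·y_steam = 14.
→ y_labor = 6 and y_steam = 8.
Shadow price of labor = 6.

6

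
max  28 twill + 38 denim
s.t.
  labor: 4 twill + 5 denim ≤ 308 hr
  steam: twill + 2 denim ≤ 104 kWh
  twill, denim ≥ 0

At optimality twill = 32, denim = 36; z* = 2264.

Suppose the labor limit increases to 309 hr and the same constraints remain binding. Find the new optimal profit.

Check each constraint at x*: labor 308/308 (tight); steam 104/104 (tight).
The binding rows give the dual system: 4·y_labor + 1·y_steam = 28 and 5·y_labor + 2·y_steam = 38.
This yields shadow prices y_labor = 6, y_steam = 4.
Δz = y_labor·Δb = 6 × (1) = 6, so new z* = 2264 + 6 = 2270.

2270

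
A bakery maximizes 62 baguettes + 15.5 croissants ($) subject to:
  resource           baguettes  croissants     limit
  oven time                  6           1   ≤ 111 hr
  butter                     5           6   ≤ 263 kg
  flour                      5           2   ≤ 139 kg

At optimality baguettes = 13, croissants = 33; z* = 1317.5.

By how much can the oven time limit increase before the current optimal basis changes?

12.4

Binding constraints: oven time, butter. The basis is B = [[6,1],[5,6]] with det 31.
Per unit increase in oven time, x* moves by d = (0.1935, -0.1613).
The basis stays optimal until flour becomes binding; allowable increase = 12.4 hr.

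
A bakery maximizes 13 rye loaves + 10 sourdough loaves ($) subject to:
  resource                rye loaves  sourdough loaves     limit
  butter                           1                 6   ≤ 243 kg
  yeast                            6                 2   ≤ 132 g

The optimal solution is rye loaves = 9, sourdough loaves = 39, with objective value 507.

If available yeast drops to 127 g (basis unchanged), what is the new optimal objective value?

497

Check each constraint at x*: butter 243/243 (tight); yeast 132/132 (tight).
Dual feasibility on the basic columns requires 1·y_butter + 6·y_yeast = 13, 6·y_butter + 2·y_yeast = 10.
→ y_butter = 1 and y_yeast = 2.
Δz = y_yeast·Δb = 2 × (-5) = -10, so new z* = 507 − 10 = 497.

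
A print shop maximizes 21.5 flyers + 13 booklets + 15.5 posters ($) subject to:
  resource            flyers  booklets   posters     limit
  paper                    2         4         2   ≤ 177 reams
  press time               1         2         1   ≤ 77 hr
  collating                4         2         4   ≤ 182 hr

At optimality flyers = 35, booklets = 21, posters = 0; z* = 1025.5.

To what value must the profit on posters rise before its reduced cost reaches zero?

21.5

Binding: press time and collating. Non-binding: paper (23 unused).
Slack constraints have shadow price 0 (complementary slackness).
Dual feasibility on the basic columns requires 1·y_press time + 4·y_collating = 21.5, 2·y_press time + 2·y_collating = 13.
This yields shadow prices y_press time = 1.5, y_collating = 5.
posters enters the basis when its profit ≥ yᵀa₃ = 1.5·1 + 5·4 = 21.5.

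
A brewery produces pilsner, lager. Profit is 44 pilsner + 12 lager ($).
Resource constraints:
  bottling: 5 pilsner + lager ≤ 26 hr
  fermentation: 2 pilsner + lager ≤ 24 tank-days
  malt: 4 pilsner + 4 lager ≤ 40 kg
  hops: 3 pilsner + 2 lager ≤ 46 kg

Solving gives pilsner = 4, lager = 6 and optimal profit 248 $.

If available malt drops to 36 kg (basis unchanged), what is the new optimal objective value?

244

Binding: bottling and malt. Non-binding: fermentation (10 unused), hops (22 unused).
Slack constraints have shadow price 0 (complementary slackness).
Dual feasibility on the basic columns requires 5·y_bottling + 4·y_malt = 44, 1·y_bottling + 4·y_malt = 12.
This yields shadow prices y_bottling = 8, y_malt = 1.
Δz = y_malt·Δb = 1 × (-4) = -4, so new z* = 248 − 4 = 244.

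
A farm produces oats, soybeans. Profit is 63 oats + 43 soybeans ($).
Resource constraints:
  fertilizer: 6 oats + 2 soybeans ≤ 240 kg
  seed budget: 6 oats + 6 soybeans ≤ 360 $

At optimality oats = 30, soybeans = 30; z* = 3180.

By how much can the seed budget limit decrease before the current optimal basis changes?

Binding constraints: fertilizer, seed budget. The basis is B = [[6,2],[6,6]] with det 24.
Per unit decrease in seed budget, x* moves by d = (0.0833, -0.25).
The basis stays optimal until soybeans reaches 0; allowable decrease = 120 $.

120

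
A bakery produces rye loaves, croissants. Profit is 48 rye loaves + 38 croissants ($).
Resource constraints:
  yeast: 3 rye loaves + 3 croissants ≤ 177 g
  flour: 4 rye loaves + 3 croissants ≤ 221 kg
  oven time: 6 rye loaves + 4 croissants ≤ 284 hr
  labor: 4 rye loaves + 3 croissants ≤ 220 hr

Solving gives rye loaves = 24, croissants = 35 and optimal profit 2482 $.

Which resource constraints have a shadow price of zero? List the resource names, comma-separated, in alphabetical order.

flour, labor

yeast: 177/177 (binding)
flour: 201/221 (slack 20)
oven time: 284/284 (binding)
labor: 201/220 (slack 19)
By complementary slackness, a constraint with positive slack has shadow price 0 → flour, labor.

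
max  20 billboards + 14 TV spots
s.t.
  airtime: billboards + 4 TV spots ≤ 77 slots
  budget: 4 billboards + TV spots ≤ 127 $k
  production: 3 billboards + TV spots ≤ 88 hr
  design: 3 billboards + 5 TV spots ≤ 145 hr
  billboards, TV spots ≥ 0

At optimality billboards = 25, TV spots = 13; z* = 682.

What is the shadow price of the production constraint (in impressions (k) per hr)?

At the optimum: airtime uses 77 of 77 (binding); budget uses 113 of 127 (slack = 14); production uses 88 of 88 (binding); design uses 140 of 145 (slack = 5).
Slack constraints have shadow price 0 (complementary slackness).
From A_Bᵀ y = c: 1·y_airtime + 3·y_production = 20; 4·y_airtime + 1·y_production = 14.
Solving: y_airtime = 2, y_production = 6.
Shadow price of production = 6.

6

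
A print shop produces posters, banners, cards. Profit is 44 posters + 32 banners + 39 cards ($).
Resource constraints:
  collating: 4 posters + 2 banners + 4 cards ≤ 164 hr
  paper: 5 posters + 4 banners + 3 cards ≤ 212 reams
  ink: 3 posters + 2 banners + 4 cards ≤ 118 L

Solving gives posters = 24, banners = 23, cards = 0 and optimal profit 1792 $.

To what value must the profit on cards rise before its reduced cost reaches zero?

Binding: paper and ink. Non-binding: collating (22 unused).
By complementary slackness, y = 0 for the non-binding constraint.
From A_Bᵀ y = c: 5·y_paper + 3·y_ink = 44; 4·y_paper + 2·y_ink = 32.
Solving: y_paper = 4, y_ink = 8.
cards enters the basis when its profit ≥ yᵀa₃ = 4·3 + 8·4 = 44.

44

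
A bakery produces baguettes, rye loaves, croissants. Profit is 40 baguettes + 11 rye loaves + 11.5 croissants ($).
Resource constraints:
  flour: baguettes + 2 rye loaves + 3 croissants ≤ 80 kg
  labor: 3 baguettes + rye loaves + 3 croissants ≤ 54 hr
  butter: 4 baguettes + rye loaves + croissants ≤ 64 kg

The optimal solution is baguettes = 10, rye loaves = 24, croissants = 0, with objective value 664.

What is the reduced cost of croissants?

Binding: labor and butter. Non-binding: flour (22 unused).
Slack constraints have shadow price 0 (complementary slackness).
From A_Bᵀ y = c: 3·y_labor + 4·y_butter = 40; 1·y_labor + 1·y_butter = 11.
→ y_labor = 4 and y_butter = 7.
Reduced cost of croissants: c₃ − yᵀa₃ = 11.5 − (4·3 + 7·1) = 11.5 − 19 = -7.5.

-7.5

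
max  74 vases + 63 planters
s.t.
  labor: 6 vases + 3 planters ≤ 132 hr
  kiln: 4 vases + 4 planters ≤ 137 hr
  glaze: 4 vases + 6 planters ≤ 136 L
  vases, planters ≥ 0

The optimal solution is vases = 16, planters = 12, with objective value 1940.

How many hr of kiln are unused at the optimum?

25

kiln used = 4·16 + 4·12 = 112; slack = 137 − 112 = 25.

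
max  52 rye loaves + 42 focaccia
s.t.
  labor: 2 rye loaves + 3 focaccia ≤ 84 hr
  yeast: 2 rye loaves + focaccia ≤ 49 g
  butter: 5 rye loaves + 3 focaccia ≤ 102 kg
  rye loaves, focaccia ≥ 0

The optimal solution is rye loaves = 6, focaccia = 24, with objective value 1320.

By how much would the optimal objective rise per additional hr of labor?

6

Binding: labor and butter. Non-binding: yeast (13 unused).
Slack constraints have shadow price 0 (complementary slackness).
The binding rows give the dual system: 2·y_labor + 5·y_butter = 52 and 3·y_labor + 3·y_butter = 42.
Solving: y_labor = 6, y_butter = 8.
Shadow price of labor = 6.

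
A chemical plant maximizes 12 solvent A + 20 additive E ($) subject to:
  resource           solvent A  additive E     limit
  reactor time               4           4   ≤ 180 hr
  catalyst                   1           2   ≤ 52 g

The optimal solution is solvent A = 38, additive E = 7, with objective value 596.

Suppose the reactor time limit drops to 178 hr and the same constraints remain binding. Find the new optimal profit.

Both reactor time and catalyst are binding at x*.
From A_Bᵀ y = c: 4·y_reactor time + 1·y_catalyst = 12; 4·y_reactor time + 2·y_catalyst = 20.
This yields shadow prices y_reactor time = 1, y_catalyst = 8.
Δz = y_reactor time·Δb = 1 × (-2) = -2, so new z* = 596 − 2 = 594.

594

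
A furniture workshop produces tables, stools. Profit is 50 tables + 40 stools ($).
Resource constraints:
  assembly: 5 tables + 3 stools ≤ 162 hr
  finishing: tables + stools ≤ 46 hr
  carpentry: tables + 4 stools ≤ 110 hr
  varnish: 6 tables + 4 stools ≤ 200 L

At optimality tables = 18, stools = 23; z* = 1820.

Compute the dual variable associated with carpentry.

Binding: carpentry and varnish. Non-binding: assembly (3 unused), finishing (5 unused).
Slack constraints have shadow price 0 (complementary slackness).
Dual feasibility on the basic columns requires 1·y_carpentry + 6·y_varnish = 50, 4·y_carpentry + 4·y_varnish = 40.
→ y_carpentry = 2 and y_varnish = 8.
Shadow price of carpentry = 2.

2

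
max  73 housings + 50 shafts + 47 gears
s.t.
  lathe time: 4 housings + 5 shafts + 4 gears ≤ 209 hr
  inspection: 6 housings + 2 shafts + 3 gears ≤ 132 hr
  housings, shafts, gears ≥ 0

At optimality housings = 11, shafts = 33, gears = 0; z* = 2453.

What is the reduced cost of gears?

-3.5

Check each constraint at x*: lathe time 209/209 (tight); inspection 132/132 (tight).
Dual feasibility on the basic columns requires 4·y_lathe time + 6·y_inspection = 73, 5·y_lathe time + 2·y_inspection = 50.
This yields shadow prices y_lathe time = 7, y_inspection = 7.5.
Reduced cost of gears: c₃ − yᵀa₃ = 47 − (7·4 + 7.5·3) = 47 − 50.5 = -3.5.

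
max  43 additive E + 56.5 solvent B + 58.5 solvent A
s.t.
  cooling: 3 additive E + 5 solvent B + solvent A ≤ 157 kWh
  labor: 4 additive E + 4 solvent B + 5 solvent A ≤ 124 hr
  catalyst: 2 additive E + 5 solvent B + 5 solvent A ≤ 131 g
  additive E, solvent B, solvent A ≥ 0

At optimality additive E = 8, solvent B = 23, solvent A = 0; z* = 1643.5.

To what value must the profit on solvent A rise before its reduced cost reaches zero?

65

Check each constraint at x*: cooling 139/157 (slack 18); labor 124/124 (tight); catalyst 131/131 (tight).
By complementary slackness, y = 0 for the non-binding constraint.
From A_Bᵀ y = c: 4·y_labor + 2·y_catalyst = 43; 4·y_labor + 5·y_catalyst = 56.5.
→ y_labor = 8.5 and y_catalyst = 4.5.
solvent A enters the basis when its profit ≥ yᵀa₃ = 8.5·5 + 4.5·5 = 65.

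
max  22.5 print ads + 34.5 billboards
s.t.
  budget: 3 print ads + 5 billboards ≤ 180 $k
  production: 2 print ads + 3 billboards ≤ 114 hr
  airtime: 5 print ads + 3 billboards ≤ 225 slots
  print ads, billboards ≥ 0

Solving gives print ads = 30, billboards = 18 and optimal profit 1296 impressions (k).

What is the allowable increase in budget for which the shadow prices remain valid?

Binding constraints: budget, production. The basis is B = [[3,5],[2,3]] with det -1.
Per unit increase in budget, x* moves by d = (-3, 2).
The basis stays optimal until print ads reaches 0; allowable increase = 10 $k.

10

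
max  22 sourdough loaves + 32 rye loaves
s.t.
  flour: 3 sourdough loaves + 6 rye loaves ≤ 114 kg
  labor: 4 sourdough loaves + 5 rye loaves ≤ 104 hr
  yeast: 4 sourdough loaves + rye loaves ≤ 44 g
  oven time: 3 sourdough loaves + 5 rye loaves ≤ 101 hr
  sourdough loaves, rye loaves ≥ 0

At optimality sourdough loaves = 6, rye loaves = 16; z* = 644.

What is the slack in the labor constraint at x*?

0

labor used = 4·6 + 5·16 = 104; slack = 104 − 104 = 0.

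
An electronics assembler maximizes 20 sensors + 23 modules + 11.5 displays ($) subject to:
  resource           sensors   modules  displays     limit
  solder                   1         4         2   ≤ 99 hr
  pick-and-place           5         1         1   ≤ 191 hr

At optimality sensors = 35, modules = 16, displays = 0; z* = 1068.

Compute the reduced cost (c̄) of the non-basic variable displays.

-1.5

Check each constraint at x*: solder 99/99 (tight); pick-and-place 191/191 (tight).
From A_Bᵀ y = c: 1·y_solder + 5·y_pick-and-place = 20; 4·y_solder + 1·y_pick-and-place = 23.
This yields shadow prices y_solder = 5, y_pick-and-place = 3.
Reduced cost of displays: c₃ − yᵀa₃ = 11.5 − (5·2 + 3·1) = 11.5 − 13 = -1.5.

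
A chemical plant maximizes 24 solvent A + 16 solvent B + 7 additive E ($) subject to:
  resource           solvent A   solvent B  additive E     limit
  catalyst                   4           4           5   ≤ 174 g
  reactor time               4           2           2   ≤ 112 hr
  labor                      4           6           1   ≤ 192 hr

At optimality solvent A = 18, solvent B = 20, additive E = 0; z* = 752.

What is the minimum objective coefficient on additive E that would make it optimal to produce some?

11

Binding: reactor time and labor. Non-binding: catalyst (22 unused).
By complementary slackness, y = 0 for the non-binding constraint.
Dual feasibility on the basic columns requires 4·y_reactor time + 4·y_labor = 24, 2·y_reactor time + 6·y_labor = 16.
This yields shadow prices y_reactor time = 5, y_labor = 1.
additive E enters the basis when its profit ≥ yᵀa₃ = 5·2 + 1·1 = 11.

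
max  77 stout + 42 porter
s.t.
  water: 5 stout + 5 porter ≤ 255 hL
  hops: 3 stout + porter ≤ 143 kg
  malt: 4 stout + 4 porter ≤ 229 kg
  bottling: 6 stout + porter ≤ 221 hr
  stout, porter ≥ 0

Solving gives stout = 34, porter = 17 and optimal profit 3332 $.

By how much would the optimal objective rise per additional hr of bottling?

7

Binding: water and bottling. Non-binding: hops (24 unused), malt (25 unused).
Slack constraints have shadow price 0 (complementary slackness).
The binding rows give the dual system: 5·y_water + 6·y_bottling = 77 and 5·y_water + 1·y_bottling = 42.
→ y_water = 7 and y_bottling = 7.
Shadow price of bottling = 7.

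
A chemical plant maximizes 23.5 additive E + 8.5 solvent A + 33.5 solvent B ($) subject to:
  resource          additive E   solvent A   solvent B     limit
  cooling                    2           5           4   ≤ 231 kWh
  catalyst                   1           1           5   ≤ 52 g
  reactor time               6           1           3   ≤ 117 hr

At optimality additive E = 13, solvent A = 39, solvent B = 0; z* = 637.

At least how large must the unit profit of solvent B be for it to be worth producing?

36.5

At the optimum: cooling uses 221 of 231 (slack = 10); catalyst uses 52 of 52 (binding); reactor time uses 117 of 117 (binding).
Since cooling is not tight, its dual is 0.
The binding rows give the dual system: 1·y_catalyst + 6·y_reactor time = 23.5 and 1·y_catalyst + 1·y_reactor time = 8.5.
Solving: y_catalyst = 5.5, y_reactor time = 3.
solvent B enters the basis when its profit ≥ yᵀa₃ = 5.5·5 + 3·3 = 36.5.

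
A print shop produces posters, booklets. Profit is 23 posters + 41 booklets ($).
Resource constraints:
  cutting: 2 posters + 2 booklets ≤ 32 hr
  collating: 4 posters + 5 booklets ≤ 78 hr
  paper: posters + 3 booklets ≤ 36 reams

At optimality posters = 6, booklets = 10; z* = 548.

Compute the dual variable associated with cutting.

Check each constraint at x*: cutting 32/32 (tight); collating 74/78 (slack 4); paper 36/36 (tight).
Slack constraints have shadow price 0 (complementary slackness).
Dual feasibility on the basic columns requires 2·y_cutting + 1·y_paper = 23, 2·y_cutting + 3·y_paper = 41.
This yields shadow prices y_cutting = 7, y_paper = 9.
Shadow price of cutting = 7.

7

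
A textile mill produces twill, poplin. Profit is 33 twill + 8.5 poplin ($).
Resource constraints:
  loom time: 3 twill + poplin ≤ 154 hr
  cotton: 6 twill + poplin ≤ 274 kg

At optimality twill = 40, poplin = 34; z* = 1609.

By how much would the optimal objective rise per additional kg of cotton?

2.5

Both loom time and cotton are binding at x*.
From A_Bᵀ y = c: 3·y_loom time + 6·y_cotton = 33; 1·y_loom time + 1·y_cotton = 8.5.
This yields shadow prices y_loom time = 6, y_cotton = 2.5.
Shadow price of cotton = 2.5.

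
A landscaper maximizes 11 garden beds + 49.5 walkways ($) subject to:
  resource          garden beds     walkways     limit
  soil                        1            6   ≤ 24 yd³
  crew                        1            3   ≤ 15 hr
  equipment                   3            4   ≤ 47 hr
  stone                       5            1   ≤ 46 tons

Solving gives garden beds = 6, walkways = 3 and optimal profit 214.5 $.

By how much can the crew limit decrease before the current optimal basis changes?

Binding constraints: soil, crew. The basis is B = [[1,6],[1,3]] with det -3.
Per unit decrease in crew, x* moves by d = (-2, 0.3333).
The basis stays optimal until garden beds reaches 0; allowable decrease = 3 hr.

3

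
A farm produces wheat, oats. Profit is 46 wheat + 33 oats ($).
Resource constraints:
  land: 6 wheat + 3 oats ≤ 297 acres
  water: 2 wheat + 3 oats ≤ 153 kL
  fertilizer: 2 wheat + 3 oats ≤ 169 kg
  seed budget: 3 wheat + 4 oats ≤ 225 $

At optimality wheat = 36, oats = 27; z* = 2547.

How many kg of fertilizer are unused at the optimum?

16

fertilizer used = 2·36 + 3·27 = 153; slack = 169 − 153 = 16.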